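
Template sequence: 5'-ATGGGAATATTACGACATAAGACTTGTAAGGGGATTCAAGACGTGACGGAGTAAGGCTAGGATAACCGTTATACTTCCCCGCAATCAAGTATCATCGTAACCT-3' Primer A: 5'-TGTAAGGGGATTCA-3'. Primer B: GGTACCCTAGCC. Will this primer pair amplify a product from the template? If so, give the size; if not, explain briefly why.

Primer B (GGTACCCTAGCC) does not match the top strand, and its reverse complement GGCTAGGGTACC does not match either.
With no annealing site for primer B, no amplification occurs.

No product — primer B has no binding site in the template.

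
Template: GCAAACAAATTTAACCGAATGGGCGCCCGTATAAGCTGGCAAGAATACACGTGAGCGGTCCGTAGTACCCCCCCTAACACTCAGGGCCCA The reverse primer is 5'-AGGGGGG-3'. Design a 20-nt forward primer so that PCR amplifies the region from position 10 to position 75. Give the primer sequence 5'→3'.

The reverse primer's reverse complement CCCCCCT matches the template at positions 69–75; the product starts at position 10.
The forward primer is identical to the top strand over positions 10–29: TTTAACCGAATGGGCGCCCG.

5'-TTTAACCGAATGGGCGCCCG-3'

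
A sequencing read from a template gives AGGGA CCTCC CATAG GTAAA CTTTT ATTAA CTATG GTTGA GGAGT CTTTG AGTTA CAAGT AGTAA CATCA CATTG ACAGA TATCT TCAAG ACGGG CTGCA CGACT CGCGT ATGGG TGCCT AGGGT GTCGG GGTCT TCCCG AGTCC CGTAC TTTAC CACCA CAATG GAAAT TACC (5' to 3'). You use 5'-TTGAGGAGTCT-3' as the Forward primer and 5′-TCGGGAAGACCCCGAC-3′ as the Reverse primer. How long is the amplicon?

105 bp

Forward primer TTGAGGAGTCT is found on the top strand at positions 37–47.
Reverse complement of the reverse primer: GTCGGGGTCTTCCCGA. This occurs on the top strand at positions 126–141.
Amplicon spans positions 37–141: 105 bp.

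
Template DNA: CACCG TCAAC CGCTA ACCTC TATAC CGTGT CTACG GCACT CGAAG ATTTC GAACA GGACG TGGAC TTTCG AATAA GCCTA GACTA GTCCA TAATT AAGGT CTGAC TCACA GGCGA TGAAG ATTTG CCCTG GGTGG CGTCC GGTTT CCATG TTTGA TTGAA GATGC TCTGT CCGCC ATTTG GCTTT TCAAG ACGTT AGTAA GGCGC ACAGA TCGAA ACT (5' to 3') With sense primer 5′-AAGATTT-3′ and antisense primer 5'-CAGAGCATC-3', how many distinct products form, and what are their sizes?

Two products: 127 bp, 52 bp

The forward primer AAGATTT matches the top strand at positions 43–49, 118–124.
The reverse primer's reverse complement is GATGCTCTG, matching at positions 161–169.
Each forward site pairs with the reverse site to give a product ending at position 169: sizes 127, 52 bp.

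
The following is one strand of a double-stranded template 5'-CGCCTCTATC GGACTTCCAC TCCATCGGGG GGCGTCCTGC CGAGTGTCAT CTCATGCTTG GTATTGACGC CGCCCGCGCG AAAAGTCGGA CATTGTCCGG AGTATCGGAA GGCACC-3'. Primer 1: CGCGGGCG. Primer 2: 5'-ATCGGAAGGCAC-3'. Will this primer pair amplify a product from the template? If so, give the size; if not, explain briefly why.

Primer 1 (CGCGGGCG) has reverse complement CGCCCGCG, which matches the top strand at positions 71–78; primer 1 anneals to the top strand there with its 3' end pointing upstream toward position 71.
Primer 2 (ATCGGAAGGCAC) matches the top strand directly at positions 104–115; it anneals to the bottom strand with its 3' end pointing downstream toward position 115.
The 3' ends diverge (primer 1 extends toward position 1, primer 2 toward position 116), so the primers never converge on a shared product.

No product — the primers' 3' ends point away from each other.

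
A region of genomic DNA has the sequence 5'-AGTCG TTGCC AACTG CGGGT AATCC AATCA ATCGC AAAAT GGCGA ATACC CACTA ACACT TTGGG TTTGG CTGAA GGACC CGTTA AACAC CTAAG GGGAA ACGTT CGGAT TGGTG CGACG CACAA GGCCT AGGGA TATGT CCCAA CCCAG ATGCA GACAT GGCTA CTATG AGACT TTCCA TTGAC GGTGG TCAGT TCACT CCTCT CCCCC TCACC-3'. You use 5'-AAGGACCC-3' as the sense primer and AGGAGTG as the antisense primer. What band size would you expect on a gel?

The forward primer matches the template at positions 74–81.
Reverse complement of the reverse primer: CACTCCT. This occurs on the top strand at positions 197–203.
Amplicon spans positions 74–203: 130 bp.

130 bp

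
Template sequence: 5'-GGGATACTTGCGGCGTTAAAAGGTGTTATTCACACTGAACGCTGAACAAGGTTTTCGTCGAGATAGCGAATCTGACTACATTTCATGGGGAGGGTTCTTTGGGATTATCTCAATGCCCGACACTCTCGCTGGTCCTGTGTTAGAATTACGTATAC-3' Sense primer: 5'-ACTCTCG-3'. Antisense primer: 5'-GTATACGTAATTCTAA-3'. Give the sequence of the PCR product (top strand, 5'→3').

5'-ACTCTCGCTGGTCCTGTGTTAGAATTACGTATAC-3'

The forward primer matches the template at positions 122–128.
The reverse primer's reverse complement is TTAGAATTACGTATAC, which matches the template at positions 140–155.
The product is the template from position 122 through 155 (34 bp).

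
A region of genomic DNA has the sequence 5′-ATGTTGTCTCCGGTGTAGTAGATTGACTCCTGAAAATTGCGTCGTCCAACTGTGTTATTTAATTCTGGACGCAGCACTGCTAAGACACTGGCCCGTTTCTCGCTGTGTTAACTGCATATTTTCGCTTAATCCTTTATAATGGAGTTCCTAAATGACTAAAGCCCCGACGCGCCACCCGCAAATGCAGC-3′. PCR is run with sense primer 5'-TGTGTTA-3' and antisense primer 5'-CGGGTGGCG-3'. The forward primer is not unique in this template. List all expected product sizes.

128 bp, 75 bp

The forward primer TGTGTTA matches the top strand at positions 51–57, 104–110.
The reverse primer's reverse complement is CGCCACCCG, matching at positions 170–178.
Each forward site pairs with the reverse site to give a product ending at position 178: sizes 128, 75 bp.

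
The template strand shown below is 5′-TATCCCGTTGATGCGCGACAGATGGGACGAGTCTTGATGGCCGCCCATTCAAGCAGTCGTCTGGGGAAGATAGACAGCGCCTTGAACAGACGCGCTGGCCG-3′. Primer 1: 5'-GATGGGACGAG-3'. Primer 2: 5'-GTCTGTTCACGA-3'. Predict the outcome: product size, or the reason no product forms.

No product — primer 2 has no binding site in the template.

Primer 2 (GTCTGTTCACGA) does not match the top strand, and its reverse complement TCGTGAACAGAC does not match either.
With no annealing site for primer 2, no amplification occurs.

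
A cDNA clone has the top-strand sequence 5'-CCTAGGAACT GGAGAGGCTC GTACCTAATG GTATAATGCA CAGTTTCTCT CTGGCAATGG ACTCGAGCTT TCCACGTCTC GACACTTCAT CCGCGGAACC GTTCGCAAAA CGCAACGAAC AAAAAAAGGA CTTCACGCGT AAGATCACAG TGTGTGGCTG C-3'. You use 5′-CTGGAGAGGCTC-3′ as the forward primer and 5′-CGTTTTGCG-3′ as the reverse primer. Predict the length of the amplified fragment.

Forward primer CTGGAGAGGCTC is found on the top strand at positions 9–20.
Taking the reverse complement of CGTTTTGCG gives CGCAAAACG, found at positions 104–112 on the template; the primer anneals here to the top strand with its 3' end pointing upstream.
Amplicon spans positions 9–112: 104 bp.

104 bp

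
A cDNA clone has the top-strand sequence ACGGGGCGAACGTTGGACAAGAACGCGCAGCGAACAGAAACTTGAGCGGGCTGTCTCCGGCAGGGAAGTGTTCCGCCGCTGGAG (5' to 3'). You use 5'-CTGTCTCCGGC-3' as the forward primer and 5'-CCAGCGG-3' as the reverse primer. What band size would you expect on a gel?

32 bp

Scanning the template, CTGTCTCCGGC occurs at positions 51–61; this primer anneals to the bottom strand there with its 3' end pointing downstream.
The reverse primer's reverse complement is CCGCTGG, which matches the template at positions 76–82.
Amplicon spans positions 51–82: 32 bp.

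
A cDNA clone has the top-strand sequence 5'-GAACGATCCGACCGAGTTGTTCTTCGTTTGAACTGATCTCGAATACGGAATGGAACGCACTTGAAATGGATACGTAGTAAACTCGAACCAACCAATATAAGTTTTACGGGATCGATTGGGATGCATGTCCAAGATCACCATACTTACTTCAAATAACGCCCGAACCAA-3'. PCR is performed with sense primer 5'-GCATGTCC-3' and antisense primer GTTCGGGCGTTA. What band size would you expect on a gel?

Scanning the template, GCATGTCC occurs at positions 123–130; this primer anneals to the bottom strand there with its 3' end pointing downstream.
Taking the reverse complement of GTTCGGGCGTTA gives TAACGCCCGAAC, found at positions 154–165 on the template; the primer anneals here to the top strand with its 3' end pointing upstream.
Product length = (reverse-primer end) − (forward-primer start) + 1 = 165 − 123 + 1 = 43 bp.

43 bp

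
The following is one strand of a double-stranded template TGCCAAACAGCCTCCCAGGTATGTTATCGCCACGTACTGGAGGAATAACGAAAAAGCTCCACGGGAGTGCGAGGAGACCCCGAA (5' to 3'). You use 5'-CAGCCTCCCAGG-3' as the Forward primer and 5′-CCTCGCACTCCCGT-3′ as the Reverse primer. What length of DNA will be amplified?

67 bp

Forward primer CAGCCTCCCAGG is found on the top strand at positions 8–19.
The reverse primer's reverse complement is ACGGGAGTGCGAGG, which matches the template at positions 61–74.
Product length = (reverse-primer end) − (forward-primer start) + 1 = 74 − 8 + 1 = 67 bp.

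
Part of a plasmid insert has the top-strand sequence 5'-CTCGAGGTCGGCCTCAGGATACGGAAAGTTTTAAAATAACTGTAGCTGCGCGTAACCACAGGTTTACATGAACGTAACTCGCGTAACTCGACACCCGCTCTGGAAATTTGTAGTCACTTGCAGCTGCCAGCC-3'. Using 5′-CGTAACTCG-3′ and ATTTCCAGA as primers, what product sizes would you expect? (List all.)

The forward primer CGTAACTCG matches the top strand at positions 73–81, 82–90.
The reverse primer's reverse complement is TCTGGAAAT, matching at positions 99–107.
Each forward site pairs with the reverse site to give a product ending at position 107: sizes 35, 26 bp.

35 bp, 26 bp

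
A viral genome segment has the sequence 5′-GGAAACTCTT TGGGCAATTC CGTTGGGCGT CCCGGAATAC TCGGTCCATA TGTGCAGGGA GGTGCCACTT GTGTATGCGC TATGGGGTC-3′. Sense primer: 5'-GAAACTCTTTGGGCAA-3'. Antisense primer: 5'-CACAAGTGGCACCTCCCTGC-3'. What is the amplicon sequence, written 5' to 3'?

Forward primer GAAACTCTTTGGGCAA is found on the top strand at positions 2–17.
The reverse primer's reverse complement is GCAGGGAGGTGCCACTTGTG, which matches the template at positions 54–73.
The product is the template from position 2 through 73 (72 bp).

5'-GAAACTCTTTGGGCAATTCCGTTGGGCGTCCCGGAATACTCGGTCCATATGTGCAGGGAGGTGCCACTTGTG-3'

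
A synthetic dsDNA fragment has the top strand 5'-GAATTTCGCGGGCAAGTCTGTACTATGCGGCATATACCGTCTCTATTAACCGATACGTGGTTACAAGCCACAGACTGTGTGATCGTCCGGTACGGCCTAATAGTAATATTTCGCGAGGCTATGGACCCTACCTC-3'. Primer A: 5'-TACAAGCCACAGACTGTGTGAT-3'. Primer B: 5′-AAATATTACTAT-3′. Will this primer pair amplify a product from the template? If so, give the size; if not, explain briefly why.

Primer A (TACAAGCCACAGACTGTGTGAT) matches the top strand at positions 62–83; it acts as a forward primer.
Primer B's reverse complement is ATAGTAATATTT, matching the top strand at positions 100–111; it acts as a reverse primer.
The 3' ends face each other across positions 62–111, giving a 50 bp product.

Yes — a 50 bp product.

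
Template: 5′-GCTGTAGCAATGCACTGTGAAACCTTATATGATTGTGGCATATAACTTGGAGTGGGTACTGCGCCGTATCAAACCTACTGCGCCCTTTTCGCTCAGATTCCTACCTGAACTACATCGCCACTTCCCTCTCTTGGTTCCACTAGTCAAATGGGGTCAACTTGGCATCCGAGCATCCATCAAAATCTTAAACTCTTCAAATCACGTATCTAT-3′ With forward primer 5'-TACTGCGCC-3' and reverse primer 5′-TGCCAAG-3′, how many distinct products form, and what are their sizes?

Two products: 108 bp, 89 bp

The forward primer TACTGCGCC matches the top strand at positions 57–65, 76–84.
The reverse primer's reverse complement is CTTGGCA, matching at positions 158–164.
Each forward site pairs with the reverse site to give a product ending at position 164: sizes 108, 89 bp.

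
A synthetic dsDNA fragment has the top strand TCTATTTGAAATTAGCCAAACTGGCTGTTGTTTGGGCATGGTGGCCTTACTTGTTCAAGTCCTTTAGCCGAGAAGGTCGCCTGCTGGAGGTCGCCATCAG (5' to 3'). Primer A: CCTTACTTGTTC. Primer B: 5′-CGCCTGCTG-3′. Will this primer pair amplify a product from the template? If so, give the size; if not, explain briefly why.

No product — both primers anneal to the same strand and extend in the same direction.

Primer A (CCTTACTTGTTC) matches the top strand at positions 45–56 (3' end points downstream).
Primer B (CGCCTGCTG) also matches the top strand directly, at positions 78–86 — its reverse complement CAGCAGGCG is not present.
Both primers anneal to the bottom strand with 3' ends pointing the same way, so neither can prime synthesis back toward the other.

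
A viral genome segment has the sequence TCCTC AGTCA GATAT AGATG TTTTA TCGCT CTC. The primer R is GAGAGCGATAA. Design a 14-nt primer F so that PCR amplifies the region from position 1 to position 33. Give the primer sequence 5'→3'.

The reverse primer's reverse complement TTATCGCTCTC matches the template at positions 23–33; the product starts at position 1.
The forward primer is identical to the top strand over positions 1–14: TCCTCAGTCAGATA.

5'-TCCTCAGTCAGATA-3'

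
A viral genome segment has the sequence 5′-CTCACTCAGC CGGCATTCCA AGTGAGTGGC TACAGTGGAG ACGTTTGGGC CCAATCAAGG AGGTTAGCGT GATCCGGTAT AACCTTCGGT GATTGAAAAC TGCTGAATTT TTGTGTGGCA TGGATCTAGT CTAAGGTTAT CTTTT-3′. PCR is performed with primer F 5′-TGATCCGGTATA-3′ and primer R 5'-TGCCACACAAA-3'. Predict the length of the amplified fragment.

Forward primer TGATCCGGTATA is found on the top strand at positions 70–81.
The reverse primer's reverse complement is TTTGTGTGGCA, which matches the template at positions 110–120.
Product length = (reverse-primer end) − (forward-primer start) + 1 = 120 − 70 + 1 = 51 bp.

51 bp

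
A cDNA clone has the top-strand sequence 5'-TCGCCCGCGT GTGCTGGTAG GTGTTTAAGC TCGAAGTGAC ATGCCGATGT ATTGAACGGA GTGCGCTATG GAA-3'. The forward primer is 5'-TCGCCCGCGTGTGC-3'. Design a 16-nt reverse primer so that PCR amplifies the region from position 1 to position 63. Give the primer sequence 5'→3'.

5'-CACTCCGTTCAATACA-3'

The product's 3' end on the top strand is position 63.
The reverse primer anneals to the top strand over positions 48–63, i.e. to TGTATTGAACGGAGTG.
Its sequence written 5'→3' is the reverse complement: CACTCCGTTCAATACA.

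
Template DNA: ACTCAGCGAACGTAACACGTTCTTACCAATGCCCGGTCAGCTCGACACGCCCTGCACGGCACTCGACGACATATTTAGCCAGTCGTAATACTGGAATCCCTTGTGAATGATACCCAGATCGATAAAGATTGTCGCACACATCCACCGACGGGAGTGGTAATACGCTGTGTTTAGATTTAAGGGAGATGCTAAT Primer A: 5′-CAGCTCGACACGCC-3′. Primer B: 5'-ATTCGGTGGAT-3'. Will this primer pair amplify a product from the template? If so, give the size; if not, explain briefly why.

Primer B (ATTCGGTGGAT) does not match the top strand, and its reverse complement ATCCACCGAAT does not match either.
With no annealing site for primer B, no amplification occurs.

No product — primer B has no binding site in the template.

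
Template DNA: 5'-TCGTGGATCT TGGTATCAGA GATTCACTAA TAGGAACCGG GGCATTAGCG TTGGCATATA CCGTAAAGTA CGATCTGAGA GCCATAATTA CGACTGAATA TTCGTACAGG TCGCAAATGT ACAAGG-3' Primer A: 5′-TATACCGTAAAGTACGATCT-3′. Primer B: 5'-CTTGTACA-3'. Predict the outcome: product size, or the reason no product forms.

Primer A (TATACCGTAAAGTACGATCT) matches the top strand at positions 57–76; it acts as a forward primer.
Primer B's reverse complement is TGTACAAG, matching the top strand at positions 118–125; it acts as a reverse primer.
The 3' ends face each other across positions 57–125, giving a 69 bp product.

Yes — a 69 bp product.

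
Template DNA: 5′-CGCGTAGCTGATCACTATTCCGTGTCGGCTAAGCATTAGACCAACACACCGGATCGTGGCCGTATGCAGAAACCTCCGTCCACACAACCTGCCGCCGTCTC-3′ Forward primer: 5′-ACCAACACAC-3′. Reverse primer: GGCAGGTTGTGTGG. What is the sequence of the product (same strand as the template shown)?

5'-ACCAACACACCGGATCGTGGCCGTATGCAGAAACCTCCGTCCACACAACCTGCC-3'

Scanning the template, ACCAACACAC occurs at positions 40–49; this primer anneals to the bottom strand there with its 3' end pointing downstream.
Taking the reverse complement of GGCAGGTTGTGTGG gives CCACACAACCTGCC, found at positions 80–93 on the template; the primer anneals here to the top strand with its 3' end pointing upstream.
The product is the template from position 40 through 93 (54 bp).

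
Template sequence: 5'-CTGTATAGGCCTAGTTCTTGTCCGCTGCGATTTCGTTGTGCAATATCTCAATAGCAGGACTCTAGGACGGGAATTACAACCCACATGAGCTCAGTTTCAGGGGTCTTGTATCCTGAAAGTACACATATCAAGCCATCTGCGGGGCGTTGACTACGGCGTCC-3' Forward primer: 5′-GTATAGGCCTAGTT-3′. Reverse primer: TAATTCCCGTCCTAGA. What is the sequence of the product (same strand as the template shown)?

Forward primer GTATAGGCCTAGTT is found on the top strand at positions 3–16.
Reverse complement of the reverse primer: TCTAGGACGGGAATTA. This occurs on the top strand at positions 61–76.
The product is the template from position 3 through 76 (74 bp).

5'-GTATAGGCCTAGTTCTTGTCCGCTGCGATTTCGTTGTGCAATATCTCAATAGCAGGACTCTAGGACGGGAATTA-3'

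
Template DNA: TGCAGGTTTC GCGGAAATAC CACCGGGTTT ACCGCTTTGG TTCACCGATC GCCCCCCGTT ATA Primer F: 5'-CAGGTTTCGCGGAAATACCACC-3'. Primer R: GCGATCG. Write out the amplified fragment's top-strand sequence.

5'-CAGGTTTCGCGGAAATACCACCGGGTTTACCGCTTTGGTTCACCGATCGC-3'

The forward primer matches the template at positions 3–24.
The reverse primer's reverse complement is CGATCGC, which matches the template at positions 46–52.
The product is the template from position 3 through 52 (50 bp).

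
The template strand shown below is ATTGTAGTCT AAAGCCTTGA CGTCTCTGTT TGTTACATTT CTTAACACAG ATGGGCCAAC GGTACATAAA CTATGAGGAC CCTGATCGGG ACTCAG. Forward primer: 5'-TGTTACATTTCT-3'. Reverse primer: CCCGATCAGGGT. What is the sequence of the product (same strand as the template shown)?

5'-TGTTACATTTCTTAACACAGATGGGCCAACGGTACATAAACTATGAGGACCCTGATCGGG-3'

The forward primer matches the template at positions 31–42.
The reverse primer's reverse complement is ACCCTGATCGGG, which matches the template at positions 79–90.
The product is the template from position 31 through 90 (60 bp).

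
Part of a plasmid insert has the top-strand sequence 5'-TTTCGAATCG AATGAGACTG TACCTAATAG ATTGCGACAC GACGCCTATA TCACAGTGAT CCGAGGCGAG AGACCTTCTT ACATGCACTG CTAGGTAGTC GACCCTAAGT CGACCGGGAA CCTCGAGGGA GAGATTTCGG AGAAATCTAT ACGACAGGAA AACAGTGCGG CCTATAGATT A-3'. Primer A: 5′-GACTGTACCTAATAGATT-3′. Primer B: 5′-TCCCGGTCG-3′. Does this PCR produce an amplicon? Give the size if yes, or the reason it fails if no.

Primer A (GACTGTACCTAATAGATT) matches the top strand at positions 16–33; it acts as a forward primer.
Primer B's reverse complement is CGACCGGGA, matching the top strand at positions 111–119; it acts as a reverse primer.
The 3' ends face each other across positions 16–119, giving a 104 bp product.

Yes — a 104 bp product.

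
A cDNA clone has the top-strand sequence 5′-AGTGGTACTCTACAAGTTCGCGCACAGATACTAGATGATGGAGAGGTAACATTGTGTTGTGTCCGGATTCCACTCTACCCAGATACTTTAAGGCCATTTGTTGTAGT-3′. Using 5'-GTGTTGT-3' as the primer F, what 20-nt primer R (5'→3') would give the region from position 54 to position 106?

The product's 3' end on the top strand is position 106.
The reverse primer anneals to the top strand over positions 87–106, i.e. to TTTAAGGCCATTTGTTGTAG.
Its sequence written 5'→3' is the reverse complement: CTACAACAAATGGCCTTAAA.

5'-CTACAACAAATGGCCTTAAA-3'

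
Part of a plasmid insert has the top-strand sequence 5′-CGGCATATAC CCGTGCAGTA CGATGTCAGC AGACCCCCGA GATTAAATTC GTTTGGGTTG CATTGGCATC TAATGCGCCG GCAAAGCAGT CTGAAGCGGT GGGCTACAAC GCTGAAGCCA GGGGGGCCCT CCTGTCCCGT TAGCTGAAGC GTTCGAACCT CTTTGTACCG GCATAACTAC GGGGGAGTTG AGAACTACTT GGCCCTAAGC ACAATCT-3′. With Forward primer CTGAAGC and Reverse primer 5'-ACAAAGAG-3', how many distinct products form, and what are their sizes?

Three products: 76 bp, 55 bp, 23 bp

The forward primer CTGAAGC matches the top strand at positions 91–97, 112–118, 144–150.
The reverse primer's reverse complement is CTCTTTGT, matching at positions 159–166.
Each forward site pairs with the reverse site to give a product ending at position 166: sizes 76, 55, 23 bp.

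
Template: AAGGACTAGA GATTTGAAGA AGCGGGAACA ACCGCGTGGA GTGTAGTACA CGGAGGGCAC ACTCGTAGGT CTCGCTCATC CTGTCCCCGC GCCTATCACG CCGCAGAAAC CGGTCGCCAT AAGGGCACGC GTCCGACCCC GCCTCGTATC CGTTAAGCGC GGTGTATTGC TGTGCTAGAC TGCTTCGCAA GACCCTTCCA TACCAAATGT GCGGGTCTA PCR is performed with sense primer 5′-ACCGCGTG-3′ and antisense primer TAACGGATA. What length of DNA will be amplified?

125 bp

The forward primer matches the template at positions 31–38.
Reverse complement of the reverse primer: TATCCGTTA. This occurs on the top strand at positions 147–155.
The product runs from position 31 to position 155, so its length is 155 − 31 + 1 = 125 bp.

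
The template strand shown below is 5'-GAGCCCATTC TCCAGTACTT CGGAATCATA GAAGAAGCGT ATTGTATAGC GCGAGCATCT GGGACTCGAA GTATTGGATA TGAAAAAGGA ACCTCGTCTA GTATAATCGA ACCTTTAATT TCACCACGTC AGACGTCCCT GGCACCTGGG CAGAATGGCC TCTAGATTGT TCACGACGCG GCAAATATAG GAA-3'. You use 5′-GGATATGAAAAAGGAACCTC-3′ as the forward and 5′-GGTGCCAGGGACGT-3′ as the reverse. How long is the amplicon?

71 bp

Scanning the template, GGATATGAAAAAGGAACCTC occurs at positions 76–95; this primer anneals to the bottom strand there with its 3' end pointing downstream.
Reverse complement of the reverse primer: ACGTCCCTGGCACC. This occurs on the top strand at positions 133–146.
Product length = (reverse-primer end) − (forward-primer start) + 1 = 146 − 76 + 1 = 71 bp.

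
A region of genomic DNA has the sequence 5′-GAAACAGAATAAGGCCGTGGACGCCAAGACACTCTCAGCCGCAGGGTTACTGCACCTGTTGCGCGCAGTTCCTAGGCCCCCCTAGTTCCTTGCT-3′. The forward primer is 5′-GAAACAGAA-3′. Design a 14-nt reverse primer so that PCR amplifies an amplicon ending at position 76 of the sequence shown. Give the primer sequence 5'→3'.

The forward primer binds at positions 1–9; the product's 3' end on the top strand is position 76.
The reverse primer anneals to the top strand over positions 63–76, i.e. to GCGCAGTTCCTAGG.
Its sequence written 5'→3' is the reverse complement: CCTAGGAACTGCGC.

5'-CCTAGGAACTGCGC-3'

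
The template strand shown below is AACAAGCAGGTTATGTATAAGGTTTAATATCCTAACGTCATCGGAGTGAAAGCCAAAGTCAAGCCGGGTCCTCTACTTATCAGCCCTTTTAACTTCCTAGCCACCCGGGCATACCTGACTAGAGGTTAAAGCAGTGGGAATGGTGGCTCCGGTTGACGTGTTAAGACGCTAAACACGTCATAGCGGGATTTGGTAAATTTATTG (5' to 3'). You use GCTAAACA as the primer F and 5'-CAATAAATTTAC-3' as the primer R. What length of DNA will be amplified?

37 bp

Scanning the template, GCTAAACA occurs at positions 168–175; this primer anneals to the bottom strand there with its 3' end pointing downstream.
Taking the reverse complement of CAATAAATTTAC gives GTAAATTTATTG, found at positions 193–204 on the template; the primer anneals here to the top strand with its 3' end pointing upstream.
The product runs from position 168 to position 204, so its length is 204 − 168 + 1 = 37 bp.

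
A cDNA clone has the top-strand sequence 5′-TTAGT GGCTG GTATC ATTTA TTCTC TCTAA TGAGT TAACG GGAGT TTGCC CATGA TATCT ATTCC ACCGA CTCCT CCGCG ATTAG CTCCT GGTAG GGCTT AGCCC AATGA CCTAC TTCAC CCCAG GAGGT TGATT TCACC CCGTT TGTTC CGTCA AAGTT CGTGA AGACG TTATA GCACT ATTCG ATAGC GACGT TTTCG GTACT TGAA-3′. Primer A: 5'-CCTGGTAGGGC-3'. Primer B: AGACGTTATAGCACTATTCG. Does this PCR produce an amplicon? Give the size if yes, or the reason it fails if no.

No product — both primers anneal to the same strand and extend in the same direction.

Primer A (CCTGGTAGGGC) matches the top strand at positions 88–98 (3' end points downstream).
Primer B (AGACGTTATAGCACTATTCG) also matches the top strand directly, at positions 166–185 — its reverse complement CGAATAGTGCTATAACGTCT is not present.
Both primers anneal to the bottom strand with 3' ends pointing the same way, so neither can prime synthesis back toward the other.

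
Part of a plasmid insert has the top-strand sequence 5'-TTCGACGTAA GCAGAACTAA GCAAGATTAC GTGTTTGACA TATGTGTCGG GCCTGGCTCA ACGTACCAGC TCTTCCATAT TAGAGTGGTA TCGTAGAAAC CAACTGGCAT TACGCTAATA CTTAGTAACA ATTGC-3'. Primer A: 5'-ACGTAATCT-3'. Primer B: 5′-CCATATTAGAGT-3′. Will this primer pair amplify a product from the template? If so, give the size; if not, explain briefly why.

No product — the primers' 3' ends point away from each other.

Primer A (ACGTAATCT) has reverse complement AGATTACGT, which matches the top strand at positions 24–32; primer A anneals to the top strand there with its 3' end pointing upstream toward position 24.
Primer B (CCATATTAGAGT) matches the top strand directly at positions 75–86; it anneals to the bottom strand with its 3' end pointing downstream toward position 86.
The 3' ends diverge (primer A extends toward position 1, primer B toward position 135), so the primers never converge on a shared product.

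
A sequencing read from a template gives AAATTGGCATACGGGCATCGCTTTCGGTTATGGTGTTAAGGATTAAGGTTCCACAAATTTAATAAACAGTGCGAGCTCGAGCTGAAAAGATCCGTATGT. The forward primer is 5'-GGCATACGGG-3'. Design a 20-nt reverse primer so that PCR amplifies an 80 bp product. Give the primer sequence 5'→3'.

5'-TCAGCTCGAGCTCGCACTGT-3'

The forward primer binds at positions 6–15, so an 80 bp product ends at position 6 + 80 − 1 = 85.
The reverse primer anneals to the top strand over positions 66–85, i.e. to ACAGTGCGAGCTCGAGCTGA.
Its sequence written 5'→3' is the reverse complement: TCAGCTCGAGCTCGCACTGT.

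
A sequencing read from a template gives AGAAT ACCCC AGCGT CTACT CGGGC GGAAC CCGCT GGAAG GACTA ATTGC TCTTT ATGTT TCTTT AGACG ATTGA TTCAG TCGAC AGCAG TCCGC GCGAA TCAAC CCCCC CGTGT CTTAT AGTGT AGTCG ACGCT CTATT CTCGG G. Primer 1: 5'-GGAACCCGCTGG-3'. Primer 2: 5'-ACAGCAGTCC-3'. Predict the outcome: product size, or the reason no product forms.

No product — both primers anneal to the same strand and extend in the same direction.

Primer 1 (GGAACCCGCTGG) matches the top strand at positions 26–37 (3' end points downstream).
Primer 2 (ACAGCAGTCC) also matches the top strand directly, at positions 84–93 — its reverse complement GGACTGCTGT is not present.
Both primers anneal to the bottom strand with 3' ends pointing the same way, so neither can prime synthesis back toward the other.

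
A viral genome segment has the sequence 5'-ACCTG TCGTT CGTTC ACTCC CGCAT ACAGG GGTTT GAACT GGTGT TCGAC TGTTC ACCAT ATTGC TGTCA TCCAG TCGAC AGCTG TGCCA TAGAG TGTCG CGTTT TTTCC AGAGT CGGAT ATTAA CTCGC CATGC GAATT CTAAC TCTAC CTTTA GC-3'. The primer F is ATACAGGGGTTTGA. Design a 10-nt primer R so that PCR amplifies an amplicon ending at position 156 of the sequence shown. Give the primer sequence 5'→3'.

The forward primer binds at positions 24–37; the product's 3' end on the top strand is position 156.
The reverse primer anneals to the top strand over positions 147–156, i.e. to CTACCTTTAG.
Its sequence written 5'→3' is the reverse complement: CTAAAGGTAG.

5'-CTAAAGGTAG-3'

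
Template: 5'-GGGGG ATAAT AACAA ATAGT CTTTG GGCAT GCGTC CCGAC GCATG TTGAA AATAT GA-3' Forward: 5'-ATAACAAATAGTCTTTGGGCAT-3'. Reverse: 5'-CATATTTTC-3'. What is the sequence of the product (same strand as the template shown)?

5'-ATAACAAATAGTCTTTGGGCATGCGTCCCGACGCATGTTGAAAATATG-3'

Scanning the template, ATAACAAATAGTCTTTGGGCAT occurs at positions 9–30; this primer anneals to the bottom strand there with its 3' end pointing downstream.
Reverse complement of the reverse primer: GAAAATATG. This occurs on the top strand at positions 48–56.
The product is the template from position 9 through 56 (48 bp).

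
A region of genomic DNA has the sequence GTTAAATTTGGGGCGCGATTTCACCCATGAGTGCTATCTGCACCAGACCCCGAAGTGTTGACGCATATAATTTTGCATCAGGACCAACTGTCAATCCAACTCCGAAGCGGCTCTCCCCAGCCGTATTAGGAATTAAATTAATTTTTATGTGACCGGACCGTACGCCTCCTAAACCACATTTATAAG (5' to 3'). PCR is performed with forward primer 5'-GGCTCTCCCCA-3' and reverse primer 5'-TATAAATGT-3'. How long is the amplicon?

76 bp

Scanning the template, GGCTCTCCCCA occurs at positions 109–119; this primer anneals to the bottom strand there with its 3' end pointing downstream.
Reverse complement of the reverse primer: ACATTTATA. This occurs on the top strand at positions 176–184.
Amplicon spans positions 109–184: 76 bp.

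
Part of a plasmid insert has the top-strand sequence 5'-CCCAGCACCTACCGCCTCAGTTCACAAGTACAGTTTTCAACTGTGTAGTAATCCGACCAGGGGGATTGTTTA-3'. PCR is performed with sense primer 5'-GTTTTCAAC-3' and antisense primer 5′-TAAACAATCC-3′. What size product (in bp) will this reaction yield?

The forward primer matches the template at positions 33–41.
Taking the reverse complement of TAAACAATCC gives GGATTGTTTA, found at positions 63–72 on the template; the primer anneals here to the top strand with its 3' end pointing upstream.
Product length = (reverse-primer end) − (forward-primer start) + 1 = 72 − 33 + 1 = 40 bp.

40 bp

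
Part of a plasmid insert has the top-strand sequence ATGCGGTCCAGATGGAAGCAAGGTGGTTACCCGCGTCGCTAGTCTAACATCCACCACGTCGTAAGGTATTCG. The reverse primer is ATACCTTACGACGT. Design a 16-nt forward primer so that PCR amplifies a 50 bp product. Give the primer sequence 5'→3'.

The reverse primer's reverse complement ACGTCGTAAGGTAT matches the template at positions 56–69, so the product ends at position 69.
A 50 bp product then starts at position 69 − 50 + 1 = 20.
The forward primer is identical to the top strand there: AAGGTGGTTACCCGCG.

5'-AAGGTGGTTACCCGCG-3'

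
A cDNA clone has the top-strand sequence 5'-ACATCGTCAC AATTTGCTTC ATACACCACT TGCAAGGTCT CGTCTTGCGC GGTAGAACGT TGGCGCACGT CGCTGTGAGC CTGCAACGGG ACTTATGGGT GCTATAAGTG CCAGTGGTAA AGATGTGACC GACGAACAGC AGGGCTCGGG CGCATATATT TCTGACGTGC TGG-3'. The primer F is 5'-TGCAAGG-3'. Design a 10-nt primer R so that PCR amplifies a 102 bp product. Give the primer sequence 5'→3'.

The forward primer binds at positions 31–37, so a 102 bp product ends at position 31 + 102 − 1 = 132.
The reverse primer anneals to the top strand over positions 123–132, i.e. to ATGTGACCGA.
Its sequence written 5'→3' is the reverse complement: TCGGTCACAT.

5'-TCGGTCACAT-3'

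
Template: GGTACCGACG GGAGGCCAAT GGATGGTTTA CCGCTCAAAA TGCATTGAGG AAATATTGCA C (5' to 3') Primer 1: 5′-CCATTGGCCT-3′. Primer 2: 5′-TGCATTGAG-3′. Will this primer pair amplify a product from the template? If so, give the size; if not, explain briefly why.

Primer 1 (CCATTGGCCT) has reverse complement AGGCCAATGG, which matches the top strand at positions 13–22; primer 1 anneals to the top strand there with its 3' end pointing upstream toward position 13.
Primer 2 (TGCATTGAG) matches the top strand directly at positions 41–49; it anneals to the bottom strand with its 3' end pointing downstream toward position 49.
The 3' ends diverge (primer 1 extends toward position 1, primer 2 toward position 61), so the primers never converge on a shared product.

No product — the primers' 3' ends point away from each other.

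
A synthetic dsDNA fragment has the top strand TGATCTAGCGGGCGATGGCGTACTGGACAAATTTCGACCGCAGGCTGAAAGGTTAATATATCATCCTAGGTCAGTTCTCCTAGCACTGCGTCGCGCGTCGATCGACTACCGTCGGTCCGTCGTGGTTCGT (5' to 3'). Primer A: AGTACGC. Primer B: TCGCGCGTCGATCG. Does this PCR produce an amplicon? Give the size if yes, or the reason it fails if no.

No product — the primers' 3' ends point away from each other.

Primer A (AGTACGC) has reverse complement GCGTACT, which matches the top strand at positions 18–24; primer A anneals to the top strand there with its 3' end pointing upstream toward position 18.
Primer B (TCGCGCGTCGATCG) matches the top strand directly at positions 91–104; it anneals to the bottom strand with its 3' end pointing downstream toward position 104.
The 3' ends diverge (primer A extends toward position 1, primer B toward position 130), so the primers never converge on a shared product.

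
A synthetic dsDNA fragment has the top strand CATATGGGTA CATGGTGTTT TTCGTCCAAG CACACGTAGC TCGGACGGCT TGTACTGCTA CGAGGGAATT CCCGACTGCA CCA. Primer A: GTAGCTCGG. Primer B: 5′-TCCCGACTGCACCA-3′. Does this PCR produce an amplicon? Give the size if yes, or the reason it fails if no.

No product — both primers anneal to the same strand and extend in the same direction.

Primer A (GTAGCTCGG) matches the top strand at positions 36–44 (3' end points downstream).
Primer B (TCCCGACTGCACCA) also matches the top strand directly, at positions 70–83 — its reverse complement TGGTGCAGTCGGGA is not present.
Both primers anneal to the bottom strand with 3' ends pointing the same way, so neither can prime synthesis back toward the other.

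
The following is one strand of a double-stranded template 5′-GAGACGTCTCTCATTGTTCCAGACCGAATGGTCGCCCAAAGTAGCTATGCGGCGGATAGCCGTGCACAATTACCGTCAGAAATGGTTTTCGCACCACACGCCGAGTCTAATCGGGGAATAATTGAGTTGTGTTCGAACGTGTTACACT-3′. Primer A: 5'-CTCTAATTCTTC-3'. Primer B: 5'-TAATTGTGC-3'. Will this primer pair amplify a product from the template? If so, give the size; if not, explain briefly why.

Primer A (CTCTAATTCTTC) does not match the top strand, and its reverse complement GAAGAATTAGAG does not match either.
With no annealing site for primer A, no amplification occurs.

No product — primer A has no binding site in the template.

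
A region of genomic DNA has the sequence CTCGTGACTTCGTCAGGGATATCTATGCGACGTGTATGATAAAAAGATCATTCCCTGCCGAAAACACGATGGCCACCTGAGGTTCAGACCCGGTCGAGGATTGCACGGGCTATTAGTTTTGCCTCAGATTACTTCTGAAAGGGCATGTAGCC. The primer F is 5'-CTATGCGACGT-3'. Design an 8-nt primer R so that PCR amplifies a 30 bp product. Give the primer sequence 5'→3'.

The forward primer binds at positions 23–33, so a 30 bp product ends at position 23 + 30 − 1 = 52.
The reverse primer anneals to the top strand over positions 45–52, i.e. to AGATCATT.
Its sequence written 5'→3' is the reverse complement: AATGATCT.

5'-AATGATCT-3'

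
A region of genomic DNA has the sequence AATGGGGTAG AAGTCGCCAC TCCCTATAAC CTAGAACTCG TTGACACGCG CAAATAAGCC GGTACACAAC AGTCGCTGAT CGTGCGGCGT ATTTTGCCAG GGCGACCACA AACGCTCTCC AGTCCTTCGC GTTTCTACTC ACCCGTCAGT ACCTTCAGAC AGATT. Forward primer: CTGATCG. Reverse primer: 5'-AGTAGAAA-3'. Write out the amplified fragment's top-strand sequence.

5'-CTGATCGTGCGGCGTATTTTGCCAGGGCGACCACAAACGCTCTCCAGTCCTTCGCGTTTCTACT-3'

Scanning the template, CTGATCG occurs at positions 76–82; this primer anneals to the bottom strand there with its 3' end pointing downstream.
The reverse primer's reverse complement is TTTCTACT, which matches the template at positions 132–139.
The product is the template from position 76 through 139 (64 bp).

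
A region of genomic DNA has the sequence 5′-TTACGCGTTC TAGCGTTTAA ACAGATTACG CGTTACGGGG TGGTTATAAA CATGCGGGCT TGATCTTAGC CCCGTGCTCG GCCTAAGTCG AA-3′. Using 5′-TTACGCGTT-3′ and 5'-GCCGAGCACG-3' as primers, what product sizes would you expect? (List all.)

The forward primer TTACGCGTT matches the top strand at positions 1–9, 26–34.
The reverse primer's reverse complement is CGTGCTCGGC, matching at positions 73–82.
Each forward site pairs with the reverse site to give a product ending at position 82: sizes 82, 57 bp.

82 bp, 57 bp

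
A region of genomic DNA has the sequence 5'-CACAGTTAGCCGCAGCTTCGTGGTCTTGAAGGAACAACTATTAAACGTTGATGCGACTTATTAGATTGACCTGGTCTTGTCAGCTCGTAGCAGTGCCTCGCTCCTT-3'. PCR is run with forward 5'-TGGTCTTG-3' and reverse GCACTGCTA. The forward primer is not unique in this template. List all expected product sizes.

76 bp, 25 bp

The forward primer TGGTCTTG matches the top strand at positions 21–28, 72–79.
The reverse primer's reverse complement is TAGCAGTGC, matching at positions 88–96.
Each forward site pairs with the reverse site to give a product ending at position 96: sizes 76, 25 bp.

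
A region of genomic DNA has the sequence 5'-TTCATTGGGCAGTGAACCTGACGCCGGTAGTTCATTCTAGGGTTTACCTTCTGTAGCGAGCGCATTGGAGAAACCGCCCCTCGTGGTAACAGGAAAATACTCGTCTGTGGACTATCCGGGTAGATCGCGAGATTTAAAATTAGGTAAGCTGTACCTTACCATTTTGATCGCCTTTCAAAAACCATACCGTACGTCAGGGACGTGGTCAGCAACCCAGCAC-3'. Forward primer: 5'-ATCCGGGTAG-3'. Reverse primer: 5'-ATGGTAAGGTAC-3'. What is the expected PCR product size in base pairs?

49 bp

Forward primer ATCCGGGTAG is found on the top strand at positions 114–123.
Taking the reverse complement of ATGGTAAGGTAC gives GTACCTTACCAT, found at positions 151–162 on the template; the primer anneals here to the top strand with its 3' end pointing upstream.
Product length = (reverse-primer end) − (forward-primer start) + 1 = 162 − 114 + 1 = 49 bp.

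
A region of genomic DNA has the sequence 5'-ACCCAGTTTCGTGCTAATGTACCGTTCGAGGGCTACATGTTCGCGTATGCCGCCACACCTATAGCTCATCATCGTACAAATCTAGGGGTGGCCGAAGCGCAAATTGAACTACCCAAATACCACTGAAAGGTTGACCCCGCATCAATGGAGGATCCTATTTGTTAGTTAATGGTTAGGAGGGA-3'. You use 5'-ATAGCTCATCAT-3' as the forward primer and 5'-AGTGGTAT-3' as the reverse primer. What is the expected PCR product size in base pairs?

64 bp

Scanning the template, ATAGCTCATCAT occurs at positions 61–72; this primer anneals to the bottom strand there with its 3' end pointing downstream.
Taking the reverse complement of AGTGGTAT gives ATACCACT, found at positions 117–124 on the template; the primer anneals here to the top strand with its 3' end pointing upstream.
Product length = (reverse-primer end) − (forward-primer start) + 1 = 124 − 61 + 1 = 64 bp.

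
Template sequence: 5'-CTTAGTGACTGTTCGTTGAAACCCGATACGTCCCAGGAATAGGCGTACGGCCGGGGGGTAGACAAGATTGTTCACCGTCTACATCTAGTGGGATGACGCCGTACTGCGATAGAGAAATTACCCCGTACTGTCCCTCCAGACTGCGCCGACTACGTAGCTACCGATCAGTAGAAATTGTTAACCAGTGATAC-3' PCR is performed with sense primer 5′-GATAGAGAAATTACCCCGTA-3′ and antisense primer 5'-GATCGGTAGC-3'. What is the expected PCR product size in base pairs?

The forward primer matches the template at positions 108–127.
The reverse primer's reverse complement is GCTACCGATC, which matches the template at positions 157–166.
Product length = (reverse-primer end) − (forward-primer start) + 1 = 166 − 108 + 1 = 59 bp.

59 bp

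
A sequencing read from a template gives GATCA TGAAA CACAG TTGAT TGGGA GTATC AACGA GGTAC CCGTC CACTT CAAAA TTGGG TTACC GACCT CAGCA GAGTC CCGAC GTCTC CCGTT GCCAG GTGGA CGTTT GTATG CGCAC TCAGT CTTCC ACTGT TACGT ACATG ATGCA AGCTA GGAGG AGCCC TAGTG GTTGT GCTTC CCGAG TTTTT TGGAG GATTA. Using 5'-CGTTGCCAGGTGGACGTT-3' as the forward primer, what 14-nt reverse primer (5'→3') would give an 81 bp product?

5'-ACCACTAGGGCTCC-3'

The forward primer binds at positions 92–109, so an 81 bp product ends at position 92 + 81 − 1 = 172.
The reverse primer anneals to the top strand over positions 159–172, i.e. to GGAGCCCTAGTGGT.
Its sequence written 5'→3' is the reverse complement: ACCACTAGGGCTCC.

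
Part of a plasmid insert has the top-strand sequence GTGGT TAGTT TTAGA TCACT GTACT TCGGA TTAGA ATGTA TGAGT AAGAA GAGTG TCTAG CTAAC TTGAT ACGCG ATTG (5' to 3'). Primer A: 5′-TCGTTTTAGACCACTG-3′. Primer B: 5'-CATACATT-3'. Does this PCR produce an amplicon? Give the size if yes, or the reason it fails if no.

No product — primer A has no binding site in the template.

Primer A (TCGTTTTAGACCACTG) does not match the top strand, and its reverse complement CAGTGGTCTAAAACGA does not match either.
With no annealing site for primer A, no amplification occurs.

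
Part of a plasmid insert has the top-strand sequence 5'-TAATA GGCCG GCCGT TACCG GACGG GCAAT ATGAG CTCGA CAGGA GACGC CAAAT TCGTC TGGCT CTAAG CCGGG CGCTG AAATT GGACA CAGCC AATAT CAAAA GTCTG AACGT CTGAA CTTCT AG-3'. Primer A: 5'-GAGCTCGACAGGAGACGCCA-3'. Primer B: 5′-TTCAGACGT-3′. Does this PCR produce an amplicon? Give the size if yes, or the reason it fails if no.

Primer A (GAGCTCGACAGGAGACGCCA) matches the top strand at positions 33–52; it acts as a forward primer.
Primer B's reverse complement is ACGTCTGAA, matching the top strand at positions 112–120; it acts as a reverse primer.
The 3' ends face each other across positions 33–120, giving an 88 bp product.

Yes — an 88 bp product.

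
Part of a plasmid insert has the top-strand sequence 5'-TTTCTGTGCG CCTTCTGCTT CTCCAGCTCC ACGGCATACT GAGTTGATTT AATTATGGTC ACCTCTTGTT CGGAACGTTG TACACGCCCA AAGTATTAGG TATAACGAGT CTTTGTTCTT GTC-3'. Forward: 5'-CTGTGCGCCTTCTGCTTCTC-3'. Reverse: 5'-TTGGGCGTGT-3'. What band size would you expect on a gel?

Scanning the template, CTGTGCGCCTTCTGCTTCTC occurs at positions 4–23; this primer anneals to the bottom strand there with its 3' end pointing downstream.
The reverse primer's reverse complement is ACACGCCCAA, which matches the template at positions 82–91.
The product runs from position 4 to position 91, so its length is 91 − 4 + 1 = 88 bp.

88 bp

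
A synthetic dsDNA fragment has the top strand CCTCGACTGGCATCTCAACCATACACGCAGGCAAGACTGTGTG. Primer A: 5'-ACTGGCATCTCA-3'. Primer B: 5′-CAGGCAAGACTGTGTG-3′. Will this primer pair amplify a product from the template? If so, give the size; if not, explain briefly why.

Primer A (ACTGGCATCTCA) matches the top strand at positions 6–17 (3' end points downstream).
Primer B (CAGGCAAGACTGTGTG) also matches the top strand directly, at positions 28–43 — its reverse complement CACACAGTCTTGCCTG is not present.
Both primers anneal to the bottom strand with 3' ends pointing the same way, so neither can prime synthesis back toward the other.

No product — both primers anneal to the same strand and extend in the same direction.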